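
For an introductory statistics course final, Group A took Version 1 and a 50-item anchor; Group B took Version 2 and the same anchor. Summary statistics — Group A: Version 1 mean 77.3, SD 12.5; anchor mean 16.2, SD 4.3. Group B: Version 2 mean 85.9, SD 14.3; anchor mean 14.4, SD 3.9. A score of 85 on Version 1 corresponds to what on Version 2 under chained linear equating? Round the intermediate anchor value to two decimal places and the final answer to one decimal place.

102.2

Version 1 → anchor (Group A): v = (4.3/12.5)(85 − 77.3) + 16.2 = 18.85
anchor → Version 2 (Group B): y = (14.3/3.9)(18.85 − 14.4) + 85.9 = 102.2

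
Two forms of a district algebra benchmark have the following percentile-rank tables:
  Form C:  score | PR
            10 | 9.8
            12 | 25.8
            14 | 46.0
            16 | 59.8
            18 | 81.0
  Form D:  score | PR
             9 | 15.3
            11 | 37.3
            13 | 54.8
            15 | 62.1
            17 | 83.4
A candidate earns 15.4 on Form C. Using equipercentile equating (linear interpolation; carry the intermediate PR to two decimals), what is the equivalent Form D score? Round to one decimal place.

13.2

PR of 15.4 on Form C: 46.0 + (15.4 − 14)/(16 − 14) × (59.8 − 46.0) = 55.66
On Form D, PR 55.66 falls between score 13 (PR 54.8) and 15 (PR 62.1).
Interpolate: 13 + (55.66 − 54.8)/(62.1 − 54.8) × (15 − 13) = 13.2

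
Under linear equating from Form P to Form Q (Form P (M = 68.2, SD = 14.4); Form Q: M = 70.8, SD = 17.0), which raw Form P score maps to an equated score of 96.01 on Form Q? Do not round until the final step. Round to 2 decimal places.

89.55

Invert y = (SD_Y/SD_X)(x − M_X) + M_Y:
x = (SD_X/SD_Y)(y − M_Y) + M_X = (14.4/17.0)(96.01 − 70.8) + 68.2
x = 0.847059 × 25.210 + 68.2 = 89.55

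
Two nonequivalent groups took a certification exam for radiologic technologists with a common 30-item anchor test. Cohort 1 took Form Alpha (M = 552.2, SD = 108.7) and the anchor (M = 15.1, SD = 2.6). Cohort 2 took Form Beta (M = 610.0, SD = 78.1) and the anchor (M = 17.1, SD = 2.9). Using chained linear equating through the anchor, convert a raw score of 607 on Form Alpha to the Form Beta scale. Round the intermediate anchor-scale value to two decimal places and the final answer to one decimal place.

Form Alpha → anchor (Cohort 1): v = (2.6/108.7)(607 − 552.2) + 15.1 = 16.41
anchor → Form Beta (Cohort 2): y = (78.1/2.9)(16.41 − 17.1) + 610.0 = 591.4

591.4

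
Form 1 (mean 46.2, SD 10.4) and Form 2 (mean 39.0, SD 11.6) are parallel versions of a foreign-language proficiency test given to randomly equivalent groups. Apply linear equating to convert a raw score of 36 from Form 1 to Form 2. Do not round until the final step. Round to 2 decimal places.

27.62

Linear equating: y = (SD_Y/SD_X)(x − M_X) + M_Y
y = (11.6/10.4)(36 − 46.2) + 39.0
y = 1.115385 × -10.2 + 39.0 = -11.3769 + 39.0 = 27.62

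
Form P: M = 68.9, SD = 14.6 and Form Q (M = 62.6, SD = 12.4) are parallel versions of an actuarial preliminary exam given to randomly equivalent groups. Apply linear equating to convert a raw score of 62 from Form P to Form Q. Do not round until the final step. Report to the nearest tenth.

56.7

Linear equating: y = (SD_Y/SD_X)(x − M_X) + M_Y
y = (12.4/14.6)(62 − 68.9) + 62.6
y = 0.849315 × -6.9 + 62.6 = -5.8603 + 62.6 = 56.7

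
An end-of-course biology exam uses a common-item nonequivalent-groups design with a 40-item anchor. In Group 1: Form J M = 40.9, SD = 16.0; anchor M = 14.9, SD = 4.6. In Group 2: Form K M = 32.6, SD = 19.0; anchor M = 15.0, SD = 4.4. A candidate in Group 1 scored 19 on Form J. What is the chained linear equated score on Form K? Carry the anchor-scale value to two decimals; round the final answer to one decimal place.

Form J → anchor (Group 1): v = (4.6/16.0)(19 − 40.9) + 14.9 = 8.60
anchor → Form K (Group 2): y = (19.0/4.4)(8.60 − 15.0) + 32.6 = 5.0

5.0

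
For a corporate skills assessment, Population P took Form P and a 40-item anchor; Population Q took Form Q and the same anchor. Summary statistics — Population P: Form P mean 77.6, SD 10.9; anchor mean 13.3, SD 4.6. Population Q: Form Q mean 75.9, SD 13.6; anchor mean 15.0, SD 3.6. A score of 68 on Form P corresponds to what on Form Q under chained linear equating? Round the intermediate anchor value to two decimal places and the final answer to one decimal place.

Form P → anchor (Population P): v = (4.6/10.9)(68 − 77.6) + 13.3 = 9.25
anchor → Form Q (Population Q): y = (13.6/3.6)(9.25 − 15.0) + 75.9 = 54.2

54.2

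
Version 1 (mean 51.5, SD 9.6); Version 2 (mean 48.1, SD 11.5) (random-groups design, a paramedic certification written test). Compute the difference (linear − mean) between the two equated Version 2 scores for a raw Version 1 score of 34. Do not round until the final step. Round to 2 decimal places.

-3.46

Mean-equated: 34 + (48.1 − 51.5) = 30.60
Linear-equated: (11.5/9.6)(34 − 51.5) + 48.1 = 27.136
Difference = 27.136 − 30.60 = -3.46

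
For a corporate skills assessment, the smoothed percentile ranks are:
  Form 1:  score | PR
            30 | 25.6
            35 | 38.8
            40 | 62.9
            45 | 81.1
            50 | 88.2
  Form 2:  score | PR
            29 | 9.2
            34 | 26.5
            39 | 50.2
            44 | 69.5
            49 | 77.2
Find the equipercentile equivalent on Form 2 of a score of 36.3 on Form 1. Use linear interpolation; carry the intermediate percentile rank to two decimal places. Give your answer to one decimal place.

PR of 36.3 on Form 1: 38.8 + (36.3 − 35)/(40 − 35) × (62.9 − 38.8) = 45.07
On Form 2, PR 45.07 falls between score 34 (PR 26.5) and 39 (PR 50.2).
Interpolate: 34 + (45.07 − 26.5)/(50.2 − 26.5) × (39 − 34) = 37.9

37.9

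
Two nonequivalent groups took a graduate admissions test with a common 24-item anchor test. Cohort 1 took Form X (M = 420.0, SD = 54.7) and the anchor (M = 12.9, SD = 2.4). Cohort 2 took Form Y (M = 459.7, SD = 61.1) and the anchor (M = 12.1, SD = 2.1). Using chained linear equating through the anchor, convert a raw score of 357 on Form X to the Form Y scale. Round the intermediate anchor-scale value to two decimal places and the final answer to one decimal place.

402.7

Form X → anchor (Cohort 1): v = (2.4/54.7)(357 − 420.0) + 12.9 = 10.14
anchor → Form Y (Cohort 2): y = (61.1/2.1)(10.14 − 12.1) + 459.7 = 402.7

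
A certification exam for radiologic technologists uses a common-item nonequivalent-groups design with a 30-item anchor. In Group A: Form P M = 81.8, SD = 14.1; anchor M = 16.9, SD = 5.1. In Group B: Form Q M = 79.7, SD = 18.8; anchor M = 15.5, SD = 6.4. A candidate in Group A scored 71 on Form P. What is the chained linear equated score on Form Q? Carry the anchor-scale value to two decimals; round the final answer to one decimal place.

72.3

Form P → anchor (Group A): v = (5.1/14.1)(71 − 81.8) + 16.9 = 12.99
anchor → Form Q (Group B): y = (18.8/6.4)(12.99 − 15.5) + 79.7 = 72.3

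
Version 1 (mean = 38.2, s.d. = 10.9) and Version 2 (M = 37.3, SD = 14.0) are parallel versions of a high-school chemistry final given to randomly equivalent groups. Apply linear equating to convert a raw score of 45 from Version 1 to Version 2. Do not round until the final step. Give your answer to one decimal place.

46.0

Linear equating: y = (SD_Y/SD_X)(x − M_X) + M_Y
y = (14.0/10.9)(45 − 38.2) + 37.3
y = 1.284404 × 6.8 + 37.3 = 8.7339 + 37.3 = 46.0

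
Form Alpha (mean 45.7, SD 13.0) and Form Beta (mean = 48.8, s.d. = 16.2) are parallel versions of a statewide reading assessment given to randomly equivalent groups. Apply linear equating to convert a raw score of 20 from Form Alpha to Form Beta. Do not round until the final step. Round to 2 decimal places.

16.77

Linear equating: y = (SD_Y/SD_X)(x − M_X) + M_Y
y = (16.2/13.0)(20 − 45.7) + 48.8
y = 1.246154 × -25.7 + 48.8 = -32.0262 + 48.8 = 16.77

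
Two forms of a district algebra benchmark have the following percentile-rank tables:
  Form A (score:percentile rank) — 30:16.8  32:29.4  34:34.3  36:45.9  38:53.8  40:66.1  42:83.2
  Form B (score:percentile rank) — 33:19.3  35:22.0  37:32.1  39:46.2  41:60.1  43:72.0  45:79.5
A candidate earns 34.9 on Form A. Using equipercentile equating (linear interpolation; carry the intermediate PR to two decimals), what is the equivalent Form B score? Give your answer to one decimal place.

38.1

PR of 34.9 on Form A: 34.3 + (34.9 − 34)/(36 − 34) × (45.9 − 34.3) = 39.52
On Form B, PR 39.52 falls between score 37 (PR 32.1) and 39 (PR 46.2).
Interpolate: 37 + (39.52 − 32.1)/(46.2 − 32.1) × (39 − 37) = 38.1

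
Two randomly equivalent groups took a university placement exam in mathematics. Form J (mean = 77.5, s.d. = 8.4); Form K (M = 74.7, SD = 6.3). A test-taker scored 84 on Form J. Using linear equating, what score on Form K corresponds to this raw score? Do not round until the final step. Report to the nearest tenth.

Linear equating: y = (SD_Y/SD_X)(x − M_X) + M_Y
y = (6.3/8.4)(84 − 77.5) + 74.7
y = 0.750000 × 6.5 + 74.7 = 4.8750 + 74.7 = 79.6

79.6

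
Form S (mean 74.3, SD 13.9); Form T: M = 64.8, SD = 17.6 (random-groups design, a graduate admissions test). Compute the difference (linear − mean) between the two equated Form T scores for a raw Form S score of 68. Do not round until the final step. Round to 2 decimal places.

Mean-equated: 68 + (64.8 − 74.3) = 58.50
Linear-equated: (17.6/13.9)(68 − 74.3) + 64.8 = 56.823
Difference = 56.823 − 58.50 = -1.68

-1.68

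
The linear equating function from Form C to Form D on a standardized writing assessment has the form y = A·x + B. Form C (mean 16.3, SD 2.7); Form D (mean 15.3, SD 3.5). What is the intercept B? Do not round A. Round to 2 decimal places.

-5.83

A = SD_Y / SD_X = 3.5 / 2.7 = 1.296296
B = M_Y − A·M_X = 15.3 − 1.296296 × 16.3 = -5.83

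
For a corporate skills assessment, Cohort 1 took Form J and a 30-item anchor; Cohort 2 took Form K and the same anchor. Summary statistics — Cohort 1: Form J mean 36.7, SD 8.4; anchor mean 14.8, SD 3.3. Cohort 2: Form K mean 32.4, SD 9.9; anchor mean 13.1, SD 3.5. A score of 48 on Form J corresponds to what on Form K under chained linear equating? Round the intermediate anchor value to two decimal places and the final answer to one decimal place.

49.8

Form J → anchor (Cohort 1): v = (3.3/8.4)(48 − 36.7) + 14.8 = 19.24
anchor → Form K (Cohort 2): y = (9.9/3.5)(19.24 − 13.1) + 32.4 = 49.8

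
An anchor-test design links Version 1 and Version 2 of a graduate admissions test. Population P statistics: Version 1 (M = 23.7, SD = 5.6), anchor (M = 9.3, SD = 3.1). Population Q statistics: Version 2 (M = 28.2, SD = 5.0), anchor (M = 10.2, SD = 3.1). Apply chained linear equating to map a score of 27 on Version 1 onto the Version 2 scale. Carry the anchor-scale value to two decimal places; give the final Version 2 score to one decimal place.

Version 1 → anchor (Population P): v = (3.1/5.6)(27 − 23.7) + 9.3 = 11.13
anchor → Version 2 (Population Q): y = (5.0/3.1)(11.13 − 10.2) + 28.2 = 29.7

29.7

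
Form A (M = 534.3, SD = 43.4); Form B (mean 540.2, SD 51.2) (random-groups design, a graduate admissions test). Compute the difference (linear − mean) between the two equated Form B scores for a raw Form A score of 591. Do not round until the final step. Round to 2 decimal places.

10.19

Mean-equated: 591 + (540.2 − 534.3) = 596.90
Linear-equated: (51.2/43.4)(591 − 534.3) + 540.2 = 607.090
Difference = 607.090 − 596.90 = 10.19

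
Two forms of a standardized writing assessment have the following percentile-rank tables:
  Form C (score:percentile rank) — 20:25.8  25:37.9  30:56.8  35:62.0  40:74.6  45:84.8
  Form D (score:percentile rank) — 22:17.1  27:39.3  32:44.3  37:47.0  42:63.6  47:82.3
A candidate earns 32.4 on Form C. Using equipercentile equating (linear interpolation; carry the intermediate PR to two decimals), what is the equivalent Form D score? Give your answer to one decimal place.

40.7

PR of 32.4 on Form C: 56.8 + (32.4 − 30)/(35 − 30) × (62.0 − 56.8) = 59.30
On Form D, PR 59.30 falls between score 37 (PR 47.0) and 42 (PR 63.6).
Interpolate: 37 + (59.30 − 47.0)/(63.6 − 47.0) × (42 − 37) = 40.7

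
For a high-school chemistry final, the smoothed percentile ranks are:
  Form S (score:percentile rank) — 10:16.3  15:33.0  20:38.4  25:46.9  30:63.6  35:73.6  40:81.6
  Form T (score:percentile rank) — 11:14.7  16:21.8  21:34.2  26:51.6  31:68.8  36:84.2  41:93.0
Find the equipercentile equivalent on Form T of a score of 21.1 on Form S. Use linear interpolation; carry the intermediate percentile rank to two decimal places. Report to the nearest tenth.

PR of 21.1 on Form S: 38.4 + (21.1 − 20)/(25 − 20) × (46.9 − 38.4) = 40.27
On Form T, PR 40.27 falls between score 21 (PR 34.2) and 26 (PR 51.6).
Interpolate: 21 + (40.27 − 34.2)/(51.6 − 34.2) × (26 − 21) = 22.7

22.7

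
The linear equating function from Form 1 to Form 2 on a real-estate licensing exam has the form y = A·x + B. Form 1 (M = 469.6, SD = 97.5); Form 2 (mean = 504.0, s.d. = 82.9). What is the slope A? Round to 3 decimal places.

A = SD_Y / SD_X = 82.9 / 97.5 = 0.850

0.850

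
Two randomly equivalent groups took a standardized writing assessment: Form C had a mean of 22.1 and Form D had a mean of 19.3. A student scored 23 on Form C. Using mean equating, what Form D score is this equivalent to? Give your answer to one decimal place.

Mean equating: y = x + (M_Y − M_X) = 23 + (19.3 − 22.1) = 20.2

20.2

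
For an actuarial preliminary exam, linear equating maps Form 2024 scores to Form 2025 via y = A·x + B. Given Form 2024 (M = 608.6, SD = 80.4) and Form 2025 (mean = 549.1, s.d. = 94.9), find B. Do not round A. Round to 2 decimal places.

A = SD_Y / SD_X = 94.9 / 80.4 = 1.180348
B = M_Y − A·M_X = 549.1 − 1.180348 × 608.6 = -169.26

-169.26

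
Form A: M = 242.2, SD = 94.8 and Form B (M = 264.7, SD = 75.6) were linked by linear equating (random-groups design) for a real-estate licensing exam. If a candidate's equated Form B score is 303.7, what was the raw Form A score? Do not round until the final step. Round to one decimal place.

291.1

Invert y = (SD_Y/SD_X)(x − M_X) + M_Y:
x = (SD_X/SD_Y)(y − M_Y) + M_X = (94.8/75.6)(303.7 − 264.7) + 242.2
x = 1.253968 × 39.000 + 242.2 = 291.1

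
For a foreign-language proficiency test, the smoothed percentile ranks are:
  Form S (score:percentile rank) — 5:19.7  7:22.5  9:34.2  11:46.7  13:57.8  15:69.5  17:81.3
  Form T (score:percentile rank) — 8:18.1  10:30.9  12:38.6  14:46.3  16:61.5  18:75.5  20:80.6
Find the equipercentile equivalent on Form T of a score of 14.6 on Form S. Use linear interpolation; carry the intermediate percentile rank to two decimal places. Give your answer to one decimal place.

16.8

PR of 14.6 on Form S: 57.8 + (14.6 − 13)/(15 − 13) × (69.5 − 57.8) = 67.16
On Form T, PR 67.16 falls between score 16 (PR 61.5) and 18 (PR 75.5).
Interpolate: 16 + (67.16 − 61.5)/(75.5 − 61.5) × (18 − 16) = 16.8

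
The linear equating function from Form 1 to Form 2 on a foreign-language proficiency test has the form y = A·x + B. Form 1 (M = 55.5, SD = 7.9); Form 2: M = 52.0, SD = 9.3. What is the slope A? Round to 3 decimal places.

A = SD_Y / SD_X = 9.3 / 7.9 = 1.177

1.177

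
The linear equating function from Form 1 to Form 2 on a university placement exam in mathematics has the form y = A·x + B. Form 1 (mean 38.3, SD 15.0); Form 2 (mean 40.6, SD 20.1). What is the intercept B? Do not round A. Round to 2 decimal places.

A = SD_Y / SD_X = 20.1 / 15.0 = 1.340000
B = M_Y − A·M_X = 40.6 − 1.340000 × 38.3 = -10.72

-10.72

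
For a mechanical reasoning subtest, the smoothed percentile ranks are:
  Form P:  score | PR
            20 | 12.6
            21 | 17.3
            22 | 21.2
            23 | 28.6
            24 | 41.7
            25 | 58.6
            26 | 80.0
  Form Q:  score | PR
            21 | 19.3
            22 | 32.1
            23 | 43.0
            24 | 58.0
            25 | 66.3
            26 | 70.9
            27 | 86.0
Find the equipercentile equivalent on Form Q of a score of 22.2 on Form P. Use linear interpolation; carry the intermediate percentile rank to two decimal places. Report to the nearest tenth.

PR of 22.2 on Form P: 21.2 + (22.2 − 22)/(23 − 22) × (28.6 − 21.2) = 22.68
On Form Q, PR 22.68 falls between score 21 (PR 19.3) and 22 (PR 32.1).
Interpolate: 21 + (22.68 − 19.3)/(32.1 − 19.3) × (22 − 21) = 21.3

21.3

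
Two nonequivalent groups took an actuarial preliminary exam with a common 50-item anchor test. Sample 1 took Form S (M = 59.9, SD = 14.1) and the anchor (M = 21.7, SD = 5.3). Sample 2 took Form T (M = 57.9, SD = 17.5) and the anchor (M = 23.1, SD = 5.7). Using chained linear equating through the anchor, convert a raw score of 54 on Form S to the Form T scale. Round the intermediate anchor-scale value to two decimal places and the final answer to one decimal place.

46.8

Form S → anchor (Sample 1): v = (5.3/14.1)(54 − 59.9) + 21.7 = 19.48
anchor → Form T (Sample 2): y = (17.5/5.7)(19.48 − 23.1) + 57.9 = 46.8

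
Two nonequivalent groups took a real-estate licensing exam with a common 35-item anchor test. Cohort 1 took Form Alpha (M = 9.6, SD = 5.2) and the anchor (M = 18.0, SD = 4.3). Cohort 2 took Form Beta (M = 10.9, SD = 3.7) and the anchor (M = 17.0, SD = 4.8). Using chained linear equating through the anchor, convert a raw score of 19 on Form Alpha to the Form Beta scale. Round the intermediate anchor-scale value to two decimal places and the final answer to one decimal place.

Form Alpha → anchor (Cohort 1): v = (4.3/5.2)(19 − 9.6) + 18.0 = 25.77
anchor → Form Beta (Cohort 2): y = (3.7/4.8)(25.77 − 17.0) + 10.9 = 17.7

17.7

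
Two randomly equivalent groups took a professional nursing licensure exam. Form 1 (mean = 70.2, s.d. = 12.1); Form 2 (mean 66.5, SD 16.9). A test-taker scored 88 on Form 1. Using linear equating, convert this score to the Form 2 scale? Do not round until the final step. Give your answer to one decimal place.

91.4

Linear equating: y = (SD_Y/SD_X)(x − M_X) + M_Y
y = (16.9/12.1)(88 − 70.2) + 66.5
y = 1.396694 × 17.8 + 66.5 = 24.8612 + 66.5 = 91.4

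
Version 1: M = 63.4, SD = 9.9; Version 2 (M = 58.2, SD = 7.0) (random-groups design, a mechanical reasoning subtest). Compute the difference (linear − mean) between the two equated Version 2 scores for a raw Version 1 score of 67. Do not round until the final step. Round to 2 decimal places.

-1.05

Mean-equated: 67 + (58.2 − 63.4) = 61.80
Linear-equated: (7.0/9.9)(67 − 63.4) + 58.2 = 60.745
Difference = 60.745 − 61.80 = -1.05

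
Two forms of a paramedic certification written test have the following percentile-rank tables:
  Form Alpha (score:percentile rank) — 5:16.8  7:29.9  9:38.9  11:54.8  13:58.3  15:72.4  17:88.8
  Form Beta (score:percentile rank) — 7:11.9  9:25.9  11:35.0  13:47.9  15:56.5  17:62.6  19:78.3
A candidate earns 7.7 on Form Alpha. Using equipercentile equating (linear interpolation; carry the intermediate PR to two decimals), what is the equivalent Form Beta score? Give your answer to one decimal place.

PR of 7.7 on Form Alpha: 29.9 + (7.7 − 7)/(9 − 7) × (38.9 − 29.9) = 33.05
On Form Beta, PR 33.05 falls between score 9 (PR 25.9) and 11 (PR 35.0).
Interpolate: 9 + (33.05 − 25.9)/(35.0 − 25.9) × (11 − 9) = 10.6

10.6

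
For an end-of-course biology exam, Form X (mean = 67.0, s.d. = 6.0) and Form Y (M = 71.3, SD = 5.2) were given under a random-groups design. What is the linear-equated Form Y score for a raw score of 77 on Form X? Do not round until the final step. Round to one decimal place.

Linear equating: y = (SD_Y/SD_X)(x − M_X) + M_Y
y = (5.2/6.0)(77 − 67.0) + 71.3
y = 0.866667 × 10.0 + 71.3 = 8.6667 + 71.3 = 80.0

80.0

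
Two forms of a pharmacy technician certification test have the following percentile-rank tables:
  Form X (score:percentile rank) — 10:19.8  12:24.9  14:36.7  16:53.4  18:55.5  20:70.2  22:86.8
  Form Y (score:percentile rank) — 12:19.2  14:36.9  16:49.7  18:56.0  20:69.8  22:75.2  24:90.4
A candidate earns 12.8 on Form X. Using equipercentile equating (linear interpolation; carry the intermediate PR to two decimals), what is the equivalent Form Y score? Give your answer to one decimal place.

13.2

PR of 12.8 on Form X: 24.9 + (12.8 − 12)/(14 − 12) × (36.7 − 24.9) = 29.62
On Form Y, PR 29.62 falls between score 12 (PR 19.2) and 14 (PR 36.9).
Interpolate: 12 + (29.62 − 19.2)/(36.9 − 19.2) × (14 − 12) = 13.2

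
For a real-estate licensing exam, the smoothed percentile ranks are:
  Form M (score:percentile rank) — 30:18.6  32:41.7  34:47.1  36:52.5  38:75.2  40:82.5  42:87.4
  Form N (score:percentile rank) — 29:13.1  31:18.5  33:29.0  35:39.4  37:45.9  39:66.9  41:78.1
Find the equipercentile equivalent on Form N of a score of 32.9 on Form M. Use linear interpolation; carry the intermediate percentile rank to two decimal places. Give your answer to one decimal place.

36.5

PR of 32.9 on Form M: 41.7 + (32.9 − 32)/(34 − 32) × (47.1 − 41.7) = 44.13
On Form N, PR 44.13 falls between score 35 (PR 39.4) and 37 (PR 45.9).
Interpolate: 35 + (44.13 − 39.4)/(45.9 − 39.4) × (37 − 35) = 36.5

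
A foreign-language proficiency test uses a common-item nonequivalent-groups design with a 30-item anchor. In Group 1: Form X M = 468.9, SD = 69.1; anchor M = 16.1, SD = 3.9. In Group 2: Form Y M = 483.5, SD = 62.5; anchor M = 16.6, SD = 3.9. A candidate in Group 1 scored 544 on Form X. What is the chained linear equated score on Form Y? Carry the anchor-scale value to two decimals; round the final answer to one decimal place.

Form X → anchor (Group 1): v = (3.9/69.1)(544 − 468.9) + 16.1 = 20.34
anchor → Form Y (Group 2): y = (62.5/3.9)(20.34 − 16.6) + 483.5 = 543.4

543.4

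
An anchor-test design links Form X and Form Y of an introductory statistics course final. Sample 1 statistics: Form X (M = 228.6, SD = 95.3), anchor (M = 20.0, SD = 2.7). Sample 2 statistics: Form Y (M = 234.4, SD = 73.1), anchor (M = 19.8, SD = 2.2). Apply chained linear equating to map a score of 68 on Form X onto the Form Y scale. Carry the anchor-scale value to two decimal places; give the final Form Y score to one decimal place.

89.9

Form X → anchor (Sample 1): v = (2.7/95.3)(68 − 228.6) + 20.0 = 15.45
anchor → Form Y (Sample 2): y = (73.1/2.2)(15.45 − 19.8) + 234.4 = 89.9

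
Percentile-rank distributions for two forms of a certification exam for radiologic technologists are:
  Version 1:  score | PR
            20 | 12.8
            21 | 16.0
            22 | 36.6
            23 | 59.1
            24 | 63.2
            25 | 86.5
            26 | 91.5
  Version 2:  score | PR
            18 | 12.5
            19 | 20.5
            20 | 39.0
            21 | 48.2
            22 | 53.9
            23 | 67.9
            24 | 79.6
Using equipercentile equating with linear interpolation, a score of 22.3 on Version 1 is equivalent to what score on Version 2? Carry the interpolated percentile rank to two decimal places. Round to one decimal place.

20.5

PR of 22.3 on Version 1: 36.6 + (22.3 − 22)/(23 − 22) × (59.1 − 36.6) = 43.35
On Version 2, PR 43.35 falls between score 20 (PR 39.0) and 21 (PR 48.2).
Interpolate: 20 + (43.35 − 39.0)/(48.2 − 39.0) × (21 − 20) = 20.5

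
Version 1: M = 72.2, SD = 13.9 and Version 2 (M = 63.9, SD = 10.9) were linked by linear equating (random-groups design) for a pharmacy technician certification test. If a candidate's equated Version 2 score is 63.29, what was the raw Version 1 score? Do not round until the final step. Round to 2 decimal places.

Invert y = (SD_Y/SD_X)(x − M_X) + M_Y:
x = (SD_X/SD_Y)(y − M_Y) + M_X = (13.9/10.9)(63.29 − 63.9) + 72.2
x = 1.275229 × -0.610 + 72.2 = 71.42

71.42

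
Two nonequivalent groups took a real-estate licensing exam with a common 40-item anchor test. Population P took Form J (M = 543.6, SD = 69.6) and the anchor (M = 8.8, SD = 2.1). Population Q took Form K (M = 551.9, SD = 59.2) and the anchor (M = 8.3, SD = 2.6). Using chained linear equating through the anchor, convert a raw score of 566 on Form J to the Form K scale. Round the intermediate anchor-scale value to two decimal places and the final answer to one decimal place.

Form J → anchor (Population P): v = (2.1/69.6)(566 − 543.6) + 8.8 = 9.48
anchor → Form K (Population Q): y = (59.2/2.6)(9.48 − 8.3) + 551.9 = 578.8

578.8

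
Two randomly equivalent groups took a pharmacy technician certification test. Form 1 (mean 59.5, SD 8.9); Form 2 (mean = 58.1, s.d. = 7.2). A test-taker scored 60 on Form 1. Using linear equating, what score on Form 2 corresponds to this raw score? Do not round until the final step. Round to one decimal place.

58.5

Linear equating: y = (SD_Y/SD_X)(x − M_X) + M_Y
y = (7.2/8.9)(60 − 59.5) + 58.1
y = 0.808989 × 0.5 + 58.1 = 0.4045 + 58.1 = 58.5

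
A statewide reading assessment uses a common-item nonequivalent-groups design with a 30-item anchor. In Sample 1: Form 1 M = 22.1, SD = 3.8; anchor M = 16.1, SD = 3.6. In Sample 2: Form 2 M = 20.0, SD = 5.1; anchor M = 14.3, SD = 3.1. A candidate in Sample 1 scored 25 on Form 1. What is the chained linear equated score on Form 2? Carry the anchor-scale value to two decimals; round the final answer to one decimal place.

Form 1 → anchor (Sample 1): v = (3.6/3.8)(25 − 22.1) + 16.1 = 18.85
anchor → Form 2 (Sample 2): y = (5.1/3.1)(18.85 − 14.3) + 20.0 = 27.5

27.5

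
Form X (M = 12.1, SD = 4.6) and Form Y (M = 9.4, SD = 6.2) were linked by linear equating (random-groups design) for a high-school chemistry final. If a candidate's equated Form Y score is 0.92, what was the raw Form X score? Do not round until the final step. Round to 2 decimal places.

5.81

Invert y = (SD_Y/SD_X)(x − M_X) + M_Y:
x = (SD_X/SD_Y)(y − M_Y) + M_X = (4.6/6.2)(0.92 − 9.4) + 12.1
x = 0.741935 × -8.480 + 12.1 = 5.81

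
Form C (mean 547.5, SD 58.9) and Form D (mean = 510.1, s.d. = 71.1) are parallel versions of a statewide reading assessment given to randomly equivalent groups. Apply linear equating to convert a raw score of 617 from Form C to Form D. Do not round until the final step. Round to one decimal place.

594.0

Linear equating: y = (SD_Y/SD_X)(x − M_X) + M_Y
y = (71.1/58.9)(617 − 547.5) + 510.1
y = 1.207131 × 69.5 + 510.1 = 83.8956 + 510.1 = 594.0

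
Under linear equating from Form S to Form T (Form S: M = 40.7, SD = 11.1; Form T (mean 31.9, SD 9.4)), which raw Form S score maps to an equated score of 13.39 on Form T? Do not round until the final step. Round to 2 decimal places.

18.84

Invert y = (SD_Y/SD_X)(x − M_X) + M_Y:
x = (SD_X/SD_Y)(y − M_Y) + M_X = (11.1/9.4)(13.39 − 31.9) + 40.7
x = 1.180851 × -18.510 + 40.7 = 18.84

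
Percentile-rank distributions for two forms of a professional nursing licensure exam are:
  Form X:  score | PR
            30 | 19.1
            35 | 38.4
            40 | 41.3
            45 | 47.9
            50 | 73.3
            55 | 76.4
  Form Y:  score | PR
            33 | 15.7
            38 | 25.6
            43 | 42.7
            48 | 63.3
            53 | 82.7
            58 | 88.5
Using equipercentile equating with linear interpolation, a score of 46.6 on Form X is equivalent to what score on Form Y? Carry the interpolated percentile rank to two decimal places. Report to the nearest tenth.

46.2

PR of 46.6 on Form X: 47.9 + (46.6 − 45)/(50 − 45) × (73.3 − 47.9) = 56.03
On Form Y, PR 56.03 falls between score 43 (PR 42.7) and 48 (PR 63.3).
Interpolate: 43 + (56.03 − 42.7)/(63.3 − 42.7) × (48 − 43) = 46.2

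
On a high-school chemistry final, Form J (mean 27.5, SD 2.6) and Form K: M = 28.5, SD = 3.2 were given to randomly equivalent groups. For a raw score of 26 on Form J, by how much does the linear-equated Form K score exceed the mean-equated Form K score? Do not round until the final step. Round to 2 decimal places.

Mean-equated: 26 + (28.5 − 27.5) = 27.00
Linear-equated: (3.2/2.6)(26 − 27.5) + 28.5 = 26.654
Difference = 26.654 − 27.00 = -0.35

-0.35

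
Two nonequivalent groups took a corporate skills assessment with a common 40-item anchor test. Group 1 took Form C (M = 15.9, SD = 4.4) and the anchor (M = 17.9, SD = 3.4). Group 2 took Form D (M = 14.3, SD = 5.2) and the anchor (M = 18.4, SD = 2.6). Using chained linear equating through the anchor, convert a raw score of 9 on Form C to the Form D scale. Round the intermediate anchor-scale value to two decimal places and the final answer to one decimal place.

2.6

Form C → anchor (Group 1): v = (3.4/4.4)(9 − 15.9) + 17.9 = 12.57
anchor → Form D (Group 2): y = (5.2/2.6)(12.57 − 18.4) + 14.3 = 2.6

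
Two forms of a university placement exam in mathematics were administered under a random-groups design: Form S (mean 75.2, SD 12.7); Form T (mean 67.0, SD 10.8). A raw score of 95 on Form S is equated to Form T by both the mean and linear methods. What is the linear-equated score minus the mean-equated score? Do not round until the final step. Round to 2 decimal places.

-2.96

Mean-equated: 95 + (67.0 − 75.2) = 86.80
Linear-equated: (10.8/12.7)(95 − 75.2) + 67.0 = 83.838
Difference = 83.838 − 86.80 = -2.96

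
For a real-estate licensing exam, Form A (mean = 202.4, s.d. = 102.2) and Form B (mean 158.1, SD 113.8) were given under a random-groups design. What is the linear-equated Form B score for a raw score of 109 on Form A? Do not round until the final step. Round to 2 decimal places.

Linear equating: y = (SD_Y/SD_X)(x − M_X) + M_Y
y = (113.8/102.2)(109 − 202.4) + 158.1
y = 1.113503 × -93.4 + 158.1 = -104.0012 + 158.1 = 54.10

54.10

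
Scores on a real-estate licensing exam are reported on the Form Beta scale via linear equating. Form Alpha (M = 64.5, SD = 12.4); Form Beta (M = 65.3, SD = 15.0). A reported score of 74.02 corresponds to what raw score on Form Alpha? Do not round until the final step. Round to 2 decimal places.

Invert y = (SD_Y/SD_X)(x − M_X) + M_Y:
x = (SD_X/SD_Y)(y − M_Y) + M_X = (12.4/15.0)(74.02 − 65.3) + 64.5
x = 0.826667 × 8.720 + 64.5 = 71.71

71.71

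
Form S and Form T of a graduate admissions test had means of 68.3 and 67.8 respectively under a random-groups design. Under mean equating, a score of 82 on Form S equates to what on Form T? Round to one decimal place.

81.5

Mean equating: y = x + (M_Y − M_X) = 82 + (67.8 − 68.3) = 81.5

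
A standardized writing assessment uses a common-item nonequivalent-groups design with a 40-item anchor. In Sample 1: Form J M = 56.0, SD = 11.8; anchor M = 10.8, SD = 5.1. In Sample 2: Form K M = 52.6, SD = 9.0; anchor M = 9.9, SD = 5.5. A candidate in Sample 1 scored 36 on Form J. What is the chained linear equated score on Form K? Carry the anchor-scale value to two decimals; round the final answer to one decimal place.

39.9

Form J → anchor (Sample 1): v = (5.1/11.8)(36 − 56.0) + 10.8 = 2.16
anchor → Form K (Sample 2): y = (9.0/5.5)(2.16 − 9.9) + 52.6 = 39.9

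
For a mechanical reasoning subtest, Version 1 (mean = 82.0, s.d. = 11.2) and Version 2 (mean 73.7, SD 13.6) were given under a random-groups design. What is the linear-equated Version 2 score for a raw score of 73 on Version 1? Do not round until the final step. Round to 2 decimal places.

62.77

Linear equating: y = (SD_Y/SD_X)(x − M_X) + M_Y
y = (13.6/11.2)(73 − 82.0) + 73.7
y = 1.214286 × -9.0 + 73.7 = -10.9286 + 73.7 = 62.77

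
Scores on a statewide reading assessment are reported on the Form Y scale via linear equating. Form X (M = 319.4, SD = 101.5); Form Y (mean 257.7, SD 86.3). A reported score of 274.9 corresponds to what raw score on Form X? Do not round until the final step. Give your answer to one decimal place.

339.6

Invert y = (SD_Y/SD_X)(x − M_X) + M_Y:
x = (SD_X/SD_Y)(y − M_Y) + M_X = (101.5/86.3)(274.9 − 257.7) + 319.4
x = 1.176130 × 17.200 + 319.4 = 339.6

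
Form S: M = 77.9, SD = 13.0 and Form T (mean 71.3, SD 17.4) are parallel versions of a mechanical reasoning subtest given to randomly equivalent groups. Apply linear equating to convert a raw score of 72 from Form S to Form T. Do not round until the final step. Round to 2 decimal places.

Linear equating: y = (SD_Y/SD_X)(x − M_X) + M_Y
y = (17.4/13.0)(72 − 77.9) + 71.3
y = 1.338462 × -5.9 + 71.3 = -7.8969 + 71.3 = 63.40

63.40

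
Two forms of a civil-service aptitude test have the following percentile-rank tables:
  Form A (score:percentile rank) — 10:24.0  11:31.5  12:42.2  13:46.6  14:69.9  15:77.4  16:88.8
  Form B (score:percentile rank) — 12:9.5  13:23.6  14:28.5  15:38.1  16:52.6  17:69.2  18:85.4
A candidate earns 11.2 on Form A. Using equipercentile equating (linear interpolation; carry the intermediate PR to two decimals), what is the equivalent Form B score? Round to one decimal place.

PR of 11.2 on Form A: 31.5 + (11.2 − 11)/(12 − 11) × (42.2 − 31.5) = 33.64
On Form B, PR 33.64 falls between score 14 (PR 28.5) and 15 (PR 38.1).
Interpolate: 14 + (33.64 − 28.5)/(38.1 − 28.5) × (15 − 14) = 14.5

14.5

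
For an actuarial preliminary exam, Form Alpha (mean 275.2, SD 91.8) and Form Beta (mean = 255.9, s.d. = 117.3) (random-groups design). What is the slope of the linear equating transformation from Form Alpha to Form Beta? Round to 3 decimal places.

1.278

A = SD_Y / SD_X = 117.3 / 91.8 = 1.278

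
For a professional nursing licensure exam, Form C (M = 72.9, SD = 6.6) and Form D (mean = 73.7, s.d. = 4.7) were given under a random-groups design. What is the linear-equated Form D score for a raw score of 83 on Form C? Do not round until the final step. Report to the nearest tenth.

Linear equating: y = (SD_Y/SD_X)(x − M_X) + M_Y
y = (4.7/6.6)(83 − 72.9) + 73.7
y = 0.712121 × 10.1 + 73.7 = 7.1924 + 73.7 = 80.9

80.9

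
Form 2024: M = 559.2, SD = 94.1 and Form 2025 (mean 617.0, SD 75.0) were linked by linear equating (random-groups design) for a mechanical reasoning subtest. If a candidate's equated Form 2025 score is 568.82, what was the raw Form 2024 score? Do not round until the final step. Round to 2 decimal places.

Invert y = (SD_Y/SD_X)(x − M_X) + M_Y:
x = (SD_X/SD_Y)(y − M_Y) + M_X = (94.1/75.0)(568.82 − 617.0) + 559.2
x = 1.254667 × -48.180 + 559.2 = 498.75

498.75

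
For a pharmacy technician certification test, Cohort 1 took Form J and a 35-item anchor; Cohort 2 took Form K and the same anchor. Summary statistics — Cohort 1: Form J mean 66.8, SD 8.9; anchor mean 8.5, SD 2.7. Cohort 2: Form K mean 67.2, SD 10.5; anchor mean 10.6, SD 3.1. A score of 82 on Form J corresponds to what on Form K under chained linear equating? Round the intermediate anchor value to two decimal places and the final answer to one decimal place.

75.7

Form J → anchor (Cohort 1): v = (2.7/8.9)(82 − 66.8) + 8.5 = 13.11
anchor → Form K (Cohort 2): y = (10.5/3.1)(13.11 − 10.6) + 67.2 = 75.7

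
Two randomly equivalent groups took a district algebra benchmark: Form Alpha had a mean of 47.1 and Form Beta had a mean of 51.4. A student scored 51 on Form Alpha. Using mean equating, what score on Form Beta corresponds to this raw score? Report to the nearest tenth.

Mean equating: y = x + (M_Y − M_X) = 51 + (51.4 − 47.1) = 55.3

55.3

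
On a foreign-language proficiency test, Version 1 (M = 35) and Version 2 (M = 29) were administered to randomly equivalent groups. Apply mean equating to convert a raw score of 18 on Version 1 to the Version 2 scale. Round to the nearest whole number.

12

Mean equating: y = x + (M_Y − M_X) = 18 + (29 − 35) = 12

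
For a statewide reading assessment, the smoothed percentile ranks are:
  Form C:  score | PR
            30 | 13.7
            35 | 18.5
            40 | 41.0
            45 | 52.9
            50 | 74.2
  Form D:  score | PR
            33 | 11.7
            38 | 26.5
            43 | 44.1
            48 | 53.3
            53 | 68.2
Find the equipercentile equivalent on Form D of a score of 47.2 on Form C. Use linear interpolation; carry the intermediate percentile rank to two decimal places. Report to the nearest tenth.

51.0

PR of 47.2 on Form C: 52.9 + (47.2 − 45)/(50 − 45) × (74.2 − 52.9) = 62.27
On Form D, PR 62.27 falls between score 48 (PR 53.3) and 53 (PR 68.2).
Interpolate: 48 + (62.27 − 53.3)/(68.2 − 53.3) × (53 − 48) = 51.0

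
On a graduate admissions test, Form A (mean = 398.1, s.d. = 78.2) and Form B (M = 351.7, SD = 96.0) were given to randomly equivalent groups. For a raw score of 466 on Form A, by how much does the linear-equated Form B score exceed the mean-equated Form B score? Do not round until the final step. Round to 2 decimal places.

15.46

Mean-equated: 466 + (351.7 − 398.1) = 419.60
Linear-equated: (96.0/78.2)(466 − 398.1) + 351.7 = 435.055
Difference = 435.055 − 419.60 = 15.46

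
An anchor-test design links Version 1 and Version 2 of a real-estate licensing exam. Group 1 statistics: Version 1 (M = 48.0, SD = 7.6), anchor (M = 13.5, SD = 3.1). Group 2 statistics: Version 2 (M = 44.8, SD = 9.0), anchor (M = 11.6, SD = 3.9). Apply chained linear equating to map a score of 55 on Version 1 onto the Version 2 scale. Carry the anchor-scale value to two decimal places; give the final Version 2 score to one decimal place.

Version 1 → anchor (Group 1): v = (3.1/7.6)(55 − 48.0) + 13.5 = 16.36
anchor → Version 2 (Group 2): y = (9.0/3.9)(16.36 − 11.6) + 44.8 = 55.8

55.8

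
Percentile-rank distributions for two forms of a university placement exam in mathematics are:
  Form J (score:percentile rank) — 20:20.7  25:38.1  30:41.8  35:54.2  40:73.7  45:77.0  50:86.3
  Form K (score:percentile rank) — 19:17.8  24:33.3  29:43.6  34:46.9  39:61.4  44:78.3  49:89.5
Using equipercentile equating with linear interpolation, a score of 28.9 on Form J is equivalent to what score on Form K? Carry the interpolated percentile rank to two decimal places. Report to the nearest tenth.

PR of 28.9 on Form J: 38.1 + (28.9 − 25)/(30 − 25) × (41.8 − 38.1) = 40.99
On Form K, PR 40.99 falls between score 24 (PR 33.3) and 29 (PR 43.6).
Interpolate: 24 + (40.99 − 33.3)/(43.6 − 33.3) × (29 − 24) = 27.7

27.7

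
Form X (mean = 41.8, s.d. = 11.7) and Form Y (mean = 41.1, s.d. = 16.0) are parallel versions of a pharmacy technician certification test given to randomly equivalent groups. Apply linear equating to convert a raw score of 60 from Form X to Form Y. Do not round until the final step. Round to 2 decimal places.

65.99

Linear equating: y = (SD_Y/SD_X)(x − M_X) + M_Y
y = (16.0/11.7)(60 − 41.8) + 41.1
y = 1.367521 × 18.2 + 41.1 = 24.8889 + 41.1 = 65.99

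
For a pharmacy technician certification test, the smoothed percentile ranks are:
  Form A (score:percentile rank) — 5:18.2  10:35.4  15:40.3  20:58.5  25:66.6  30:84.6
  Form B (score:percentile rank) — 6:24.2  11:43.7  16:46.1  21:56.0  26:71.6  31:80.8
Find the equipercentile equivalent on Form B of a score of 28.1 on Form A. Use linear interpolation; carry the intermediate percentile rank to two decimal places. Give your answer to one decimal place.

PR of 28.1 on Form A: 66.6 + (28.1 − 25)/(30 − 25) × (84.6 − 66.6) = 77.76
On Form B, PR 77.76 falls between score 26 (PR 71.6) and 31 (PR 80.8).
Interpolate: 26 + (77.76 − 71.6)/(80.8 − 71.6) × (31 − 26) = 29.3

29.3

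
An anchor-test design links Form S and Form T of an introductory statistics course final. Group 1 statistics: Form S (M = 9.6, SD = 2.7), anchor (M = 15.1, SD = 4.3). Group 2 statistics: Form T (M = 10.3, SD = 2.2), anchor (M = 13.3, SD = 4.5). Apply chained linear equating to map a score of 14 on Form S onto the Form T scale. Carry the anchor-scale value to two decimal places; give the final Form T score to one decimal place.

14.6

Form S → anchor (Group 1): v = (4.3/2.7)(14 − 9.6) + 15.1 = 22.11
anchor → Form T (Group 2): y = (2.2/4.5)(22.11 − 13.3) + 10.3 = 14.6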